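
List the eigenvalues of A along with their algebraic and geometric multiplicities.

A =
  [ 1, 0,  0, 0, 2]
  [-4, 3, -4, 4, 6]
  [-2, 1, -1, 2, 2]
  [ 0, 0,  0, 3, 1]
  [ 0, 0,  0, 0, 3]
λ = 1: alg = 3, geom = 2; λ = 3: alg = 2, geom = 1

Step 1 — factor the characteristic polynomial to read off the algebraic multiplicities:
  χ_A(x) = (x - 3)^2*(x - 1)^3

Step 2 — compute geometric multiplicities via the rank-nullity identity g(λ) = n − rank(A − λI):
  rank(A − (1)·I) = 3, so dim ker(A − (1)·I) = n − 3 = 2
  rank(A − (3)·I) = 4, so dim ker(A − (3)·I) = n − 4 = 1

Summary:
  λ = 1: algebraic multiplicity = 3, geometric multiplicity = 2
  λ = 3: algebraic multiplicity = 2, geometric multiplicity = 1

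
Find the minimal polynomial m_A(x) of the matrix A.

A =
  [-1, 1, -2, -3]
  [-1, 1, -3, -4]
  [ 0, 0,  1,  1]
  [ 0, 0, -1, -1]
x^2

The characteristic polynomial is χ_A(x) = x^4, so the eigenvalues are known. The minimal polynomial is
  m_A(x) = Π_λ (x − λ)^{k_λ}
where k_λ is the size of the *largest* Jordan block for λ (equivalently, the smallest k with (A − λI)^k v = 0 for every generalised eigenvector v of λ).

  λ = 0: largest Jordan block has size 2, contributing (x − 0)^2

So m_A(x) = x^2 = x^2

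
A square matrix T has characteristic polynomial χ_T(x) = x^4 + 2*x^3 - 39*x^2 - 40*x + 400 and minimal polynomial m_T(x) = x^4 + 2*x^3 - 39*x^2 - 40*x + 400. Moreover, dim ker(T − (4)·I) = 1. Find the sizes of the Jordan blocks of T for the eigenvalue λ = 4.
Block sizes for λ = 4: [2]

Step 1 — from the characteristic polynomial, algebraic multiplicity of λ = 4 is 2. From dim ker(T − (4)·I) = 1, there are exactly 1 Jordan blocks for λ = 4.
Step 2 — from the minimal polynomial, the factor (x − 4)^2 tells us the largest block for λ = 4 has size 2.
Step 3 — with total size 2, 1 blocks, and largest block 2, the block sizes (in nonincreasing order) are [2].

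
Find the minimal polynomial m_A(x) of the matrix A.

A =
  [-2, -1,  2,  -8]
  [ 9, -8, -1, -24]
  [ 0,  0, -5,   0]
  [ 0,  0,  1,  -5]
x^3 + 15*x^2 + 75*x + 125

The characteristic polynomial is χ_A(x) = (x + 5)^4, so the eigenvalues are known. The minimal polynomial is
  m_A(x) = Π_λ (x − λ)^{k_λ}
where k_λ is the size of the *largest* Jordan block for λ (equivalently, the smallest k with (A − λI)^k v = 0 for every generalised eigenvector v of λ).

  λ = -5: largest Jordan block has size 3, contributing (x + 5)^3

So m_A(x) = (x + 5)^3 = x^3 + 15*x^2 + 75*x + 125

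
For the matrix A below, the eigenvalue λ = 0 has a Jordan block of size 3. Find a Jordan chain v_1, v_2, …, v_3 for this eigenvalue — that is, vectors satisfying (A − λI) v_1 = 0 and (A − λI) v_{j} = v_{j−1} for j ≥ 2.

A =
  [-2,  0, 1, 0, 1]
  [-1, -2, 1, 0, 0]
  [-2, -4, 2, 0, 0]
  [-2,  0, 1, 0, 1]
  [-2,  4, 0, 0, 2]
A Jordan chain for λ = 0 of length 3:
v_1 = (0, 2, 4, 0, -4)ᵀ
v_2 = (-2, -1, -2, -2, -2)ᵀ
v_3 = (1, 0, 0, 0, 0)ᵀ

Let N = A − (0)·I. We want v_3 with N^3 v_3 = 0 but N^2 v_3 ≠ 0; then v_{j-1} := N · v_j for j = 3, …, 2.

Pick v_3 = (1, 0, 0, 0, 0)ᵀ.
Then v_2 = N · v_3 = (-2, -1, -2, -2, -2)ᵀ.
Then v_1 = N · v_2 = (0, 2, 4, 0, -4)ᵀ.

Sanity check: (A − (0)·I) v_1 = (0, 0, 0, 0, 0)ᵀ = 0. ✓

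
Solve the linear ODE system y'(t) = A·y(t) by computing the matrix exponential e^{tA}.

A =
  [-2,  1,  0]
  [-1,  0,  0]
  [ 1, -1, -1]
e^{tA} =
  [-t*exp(-t) + exp(-t), t*exp(-t), 0]
  [-t*exp(-t), t*exp(-t) + exp(-t), 0]
  [t*exp(-t), -t*exp(-t), exp(-t)]

Strategy: write A = P · J · P⁻¹ where J is a Jordan canonical form, so e^{tA} = P · e^{tJ} · P⁻¹, and e^{tJ} can be computed block-by-block.

A has Jordan form
J =
  [-1,  1,  0]
  [ 0, -1,  0]
  [ 0,  0, -1]
(up to reordering of blocks).

Per-block formulas:
  For a 2×2 Jordan block J_2(-1): exp(t · J_2(-1)) = e^(-1t)·(I + t·N), where N is the 2×2 nilpotent shift.
  For a 1×1 block at λ = -1: exp(t · [-1]) = [e^(-1t)].

After assembling e^{tJ} and conjugating by P, we get:

e^{tA} =
  [-t*exp(-t) + exp(-t), t*exp(-t), 0]
  [-t*exp(-t), t*exp(-t) + exp(-t), 0]
  [t*exp(-t), -t*exp(-t), exp(-t)]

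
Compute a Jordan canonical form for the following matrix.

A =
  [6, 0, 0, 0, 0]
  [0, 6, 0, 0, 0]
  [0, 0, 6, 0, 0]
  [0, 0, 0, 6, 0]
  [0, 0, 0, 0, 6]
J_1(6) ⊕ J_1(6) ⊕ J_1(6) ⊕ J_1(6) ⊕ J_1(6)

The characteristic polynomial is
  det(x·I − A) = x^5 - 30*x^4 + 360*x^3 - 2160*x^2 + 6480*x - 7776 = (x - 6)^5

Eigenvalues and multiplicities (the geometric multiplicity of λ is n − rank(A − λI), which equals the number of Jordan blocks for λ):
  λ = 6: algebraic multiplicity = 5, geometric multiplicity = 5

Determining the block sizes for each eigenvalue:
  λ = 6: gm = am = 5, so every block has size 1 → block sizes [1, 1, 1, 1, 1]

Assembling the blocks gives a Jordan form
J =
  [6, 0, 0, 0, 0]
  [0, 6, 0, 0, 0]
  [0, 0, 6, 0, 0]
  [0, 0, 0, 6, 0]
  [0, 0, 0, 0, 6]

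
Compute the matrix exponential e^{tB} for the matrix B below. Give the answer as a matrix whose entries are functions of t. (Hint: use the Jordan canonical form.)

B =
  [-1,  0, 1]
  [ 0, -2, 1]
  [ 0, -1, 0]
e^{tB} =
  [exp(-t), -t^2*exp(-t)/2, t^2*exp(-t)/2 + t*exp(-t)]
  [0, -t*exp(-t) + exp(-t), t*exp(-t)]
  [0, -t*exp(-t), t*exp(-t) + exp(-t)]

Strategy: write B = P · J · P⁻¹ where J is a Jordan canonical form, so e^{tB} = P · e^{tJ} · P⁻¹, and e^{tJ} can be computed block-by-block.

B has Jordan form
J =
  [-1,  1,  0]
  [ 0, -1,  1]
  [ 0,  0, -1]
(up to reordering of blocks).

Per-block formulas:
  For a 3×3 Jordan block J_3(-1): exp(t · J_3(-1)) = e^(-1t)·(I + t·N + (t^2/2)·N^2), where N is the 3×3 nilpotent shift.

After assembling e^{tJ} and conjugating by P, we get:

e^{tB} =
  [exp(-t), -t^2*exp(-t)/2, t^2*exp(-t)/2 + t*exp(-t)]
  [0, -t*exp(-t) + exp(-t), t*exp(-t)]
  [0, -t*exp(-t), t*exp(-t) + exp(-t)]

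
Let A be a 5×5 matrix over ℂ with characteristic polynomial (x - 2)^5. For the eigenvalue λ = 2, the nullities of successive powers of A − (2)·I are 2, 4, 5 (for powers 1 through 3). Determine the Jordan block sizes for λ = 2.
Block sizes for λ = 2: [3, 2]

From the dimensions of kernels of powers, the number of Jordan blocks of size at least j is d_j − d_{j−1} where d_j = dim ker(N^j) (with d_0 = 0). Computing the differences gives [2, 2, 1].
The number of blocks of size exactly k is (#blocks of size ≥ k) − (#blocks of size ≥ k + 1), so the partition is: 1 block(s) of size 2, 1 block(s) of size 3.
In nonincreasing order the block sizes are [3, 2].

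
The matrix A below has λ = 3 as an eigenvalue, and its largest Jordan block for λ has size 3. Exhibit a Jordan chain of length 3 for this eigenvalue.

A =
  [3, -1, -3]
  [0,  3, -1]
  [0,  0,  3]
A Jordan chain for λ = 3 of length 3:
v_1 = (1, 0, 0)ᵀ
v_2 = (-3, -1, 0)ᵀ
v_3 = (0, 0, 1)ᵀ

Let N = A − (3)·I. We want v_3 with N^3 v_3 = 0 but N^2 v_3 ≠ 0; then v_{j-1} := N · v_j for j = 3, …, 2.

Pick v_3 = (0, 0, 1)ᵀ.
Then v_2 = N · v_3 = (-3, -1, 0)ᵀ.
Then v_1 = N · v_2 = (1, 0, 0)ᵀ.

Sanity check: (A − (3)·I) v_1 = (0, 0, 0)ᵀ = 0. ✓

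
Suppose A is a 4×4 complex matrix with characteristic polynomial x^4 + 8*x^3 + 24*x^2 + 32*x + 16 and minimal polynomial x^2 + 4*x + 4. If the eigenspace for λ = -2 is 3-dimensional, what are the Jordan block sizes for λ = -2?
Block sizes for λ = -2: [2, 1, 1]

Step 1 — from the characteristic polynomial, algebraic multiplicity of λ = -2 is 4. From dim ker(A − (-2)·I) = 3, there are exactly 3 Jordan blocks for λ = -2.
Step 2 — from the minimal polynomial, the factor (x + 2)^2 tells us the largest block for λ = -2 has size 2.
Step 3 — with total size 4, 3 blocks, and largest block 2, the block sizes (in nonincreasing order) are [2, 1, 1].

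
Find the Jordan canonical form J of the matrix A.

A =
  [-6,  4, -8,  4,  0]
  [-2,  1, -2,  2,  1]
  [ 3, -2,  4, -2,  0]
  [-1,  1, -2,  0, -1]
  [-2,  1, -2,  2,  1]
J_2(0) ⊕ J_2(0) ⊕ J_1(0)

The characteristic polynomial is
  det(x·I − A) = x^5

Eigenvalues and multiplicities (the geometric multiplicity of λ is n − rank(A − λI), which equals the number of Jordan blocks for λ):
  λ = 0: algebraic multiplicity = 5, geometric multiplicity = 3

Determining the block sizes for each eigenvalue:
  λ = 0: with am = 5 and gm = 3, the partition is not yet determined (e.g. several partitions of 5 into 3 parts exist). Let N = A − (0)·I. Computing rank(N^1) = 2, rank(N^2) = 0; the number of blocks of size ≥ j is rank(N^{j−1}) − rank(N^j), giving [3, 2]. So we have 2 block(s) of size 2, 1 block(s) of size 1 → block sizes [2, 2, 1]

Assembling the blocks gives a Jordan form
J =
  [0, 1, 0, 0, 0]
  [0, 0, 0, 0, 0]
  [0, 0, 0, 1, 0]
  [0, 0, 0, 0, 0]
  [0, 0, 0, 0, 0]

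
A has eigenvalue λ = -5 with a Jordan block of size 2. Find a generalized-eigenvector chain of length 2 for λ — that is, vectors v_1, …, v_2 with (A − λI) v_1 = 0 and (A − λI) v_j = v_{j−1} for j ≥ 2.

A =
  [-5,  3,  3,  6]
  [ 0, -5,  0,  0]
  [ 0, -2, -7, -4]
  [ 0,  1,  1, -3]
A Jordan chain for λ = -5 of length 2:
v_1 = (3, 0, -2, 1)ᵀ
v_2 = (0, 1, 0, 0)ᵀ

Let N = A − (-5)·I. We want v_2 with N^2 v_2 = 0 but N^1 v_2 ≠ 0; then v_{j-1} := N · v_j for j = 2, …, 2.

Pick v_2 = (0, 1, 0, 0)ᵀ.
Then v_1 = N · v_2 = (3, 0, -2, 1)ᵀ.

Sanity check: (A − (-5)·I) v_1 = (0, 0, 0, 0)ᵀ = 0. ✓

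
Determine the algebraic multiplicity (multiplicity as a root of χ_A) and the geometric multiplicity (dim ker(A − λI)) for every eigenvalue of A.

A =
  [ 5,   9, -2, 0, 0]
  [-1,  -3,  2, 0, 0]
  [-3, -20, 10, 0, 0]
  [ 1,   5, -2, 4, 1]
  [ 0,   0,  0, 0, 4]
λ = 4: alg = 5, geom = 2

Step 1 — factor the characteristic polynomial to read off the algebraic multiplicities:
  χ_A(x) = (x - 4)^5

Step 2 — compute geometric multiplicities via the rank-nullity identity g(λ) = n − rank(A − λI):
  rank(A − (4)·I) = 3, so dim ker(A − (4)·I) = n − 3 = 2

Summary:
  λ = 4: algebraic multiplicity = 5, geometric multiplicity = 2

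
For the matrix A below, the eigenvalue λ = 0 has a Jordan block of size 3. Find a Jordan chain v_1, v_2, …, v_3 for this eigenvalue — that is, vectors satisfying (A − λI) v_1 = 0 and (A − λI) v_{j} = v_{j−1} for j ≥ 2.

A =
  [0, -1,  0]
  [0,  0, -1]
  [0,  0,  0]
A Jordan chain for λ = 0 of length 3:
v_1 = (1, 0, 0)ᵀ
v_2 = (0, -1, 0)ᵀ
v_3 = (0, 0, 1)ᵀ

Let N = A − (0)·I. We want v_3 with N^3 v_3 = 0 but N^2 v_3 ≠ 0; then v_{j-1} := N · v_j for j = 3, …, 2.

Pick v_3 = (0, 0, 1)ᵀ.
Then v_2 = N · v_3 = (0, -1, 0)ᵀ.
Then v_1 = N · v_2 = (1, 0, 0)ᵀ.

Sanity check: (A − (0)·I) v_1 = (0, 0, 0)ᵀ = 0. ✓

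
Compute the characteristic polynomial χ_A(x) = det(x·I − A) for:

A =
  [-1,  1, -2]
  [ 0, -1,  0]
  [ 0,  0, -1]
x^3 + 3*x^2 + 3*x + 1

Expanding det(x·I − A) (e.g. by cofactor expansion or by noting that A is similar to its Jordan form J, which has the same characteristic polynomial as A) gives
  χ_A(x) = x^3 + 3*x^2 + 3*x + 1
which factors as (x + 1)^3. The eigenvalues (with algebraic multiplicities) are λ = -1 with multiplicity 3.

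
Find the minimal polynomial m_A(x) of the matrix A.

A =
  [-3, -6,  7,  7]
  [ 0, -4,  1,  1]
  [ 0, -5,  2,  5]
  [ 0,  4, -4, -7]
x^3 + 9*x^2 + 27*x + 27

The characteristic polynomial is χ_A(x) = (x + 3)^4, so the eigenvalues are known. The minimal polynomial is
  m_A(x) = Π_λ (x − λ)^{k_λ}
where k_λ is the size of the *largest* Jordan block for λ (equivalently, the smallest k with (A − λI)^k v = 0 for every generalised eigenvector v of λ).

  λ = -3: largest Jordan block has size 3, contributing (x + 3)^3

So m_A(x) = (x + 3)^3 = x^3 + 9*x^2 + 27*x + 27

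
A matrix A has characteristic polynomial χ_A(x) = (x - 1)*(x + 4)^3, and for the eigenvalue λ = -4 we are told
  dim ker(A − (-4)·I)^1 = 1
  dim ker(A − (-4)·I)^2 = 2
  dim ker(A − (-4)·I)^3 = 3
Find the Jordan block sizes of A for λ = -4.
Block sizes for λ = -4: [3]

From the dimensions of kernels of powers, the number of Jordan blocks of size at least j is d_j − d_{j−1} where d_j = dim ker(N^j) (with d_0 = 0). Computing the differences gives [1, 1, 1].
The number of blocks of size exactly k is (#blocks of size ≥ k) − (#blocks of size ≥ k + 1), so the partition is: 1 block(s) of size 3.
In nonincreasing order the block sizes are [3].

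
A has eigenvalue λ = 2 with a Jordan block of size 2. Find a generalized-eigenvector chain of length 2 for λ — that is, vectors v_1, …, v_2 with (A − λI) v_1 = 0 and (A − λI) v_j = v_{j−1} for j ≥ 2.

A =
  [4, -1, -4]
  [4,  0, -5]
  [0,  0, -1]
A Jordan chain for λ = 2 of length 2:
v_1 = (2, 4, 0)ᵀ
v_2 = (1, 0, 0)ᵀ

Let N = A − (2)·I. We want v_2 with N^2 v_2 = 0 but N^1 v_2 ≠ 0; then v_{j-1} := N · v_j for j = 2, …, 2.

Pick v_2 = (1, 0, 0)ᵀ.
Then v_1 = N · v_2 = (2, 4, 0)ᵀ.

Sanity check: (A − (2)·I) v_1 = (0, 0, 0)ᵀ = 0. ✓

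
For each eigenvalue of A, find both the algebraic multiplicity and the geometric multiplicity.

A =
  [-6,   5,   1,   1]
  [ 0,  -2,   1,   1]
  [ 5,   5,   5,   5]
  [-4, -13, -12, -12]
λ = -5: alg = 3, geom = 1; λ = 0: alg = 1, geom = 1

Step 1 — factor the characteristic polynomial to read off the algebraic multiplicities:
  χ_A(x) = x*(x + 5)^3

Step 2 — compute geometric multiplicities via the rank-nullity identity g(λ) = n − rank(A − λI):
  rank(A − (-5)·I) = 3, so dim ker(A − (-5)·I) = n − 3 = 1
  rank(A − (0)·I) = 3, so dim ker(A − (0)·I) = n − 3 = 1

Summary:
  λ = -5: algebraic multiplicity = 3, geometric multiplicity = 1
  λ = 0: algebraic multiplicity = 1, geometric multiplicity = 1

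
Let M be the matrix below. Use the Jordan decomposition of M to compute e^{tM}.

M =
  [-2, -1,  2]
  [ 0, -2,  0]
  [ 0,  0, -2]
e^{tM} =
  [exp(-2*t), -t*exp(-2*t), 2*t*exp(-2*t)]
  [0, exp(-2*t), 0]
  [0, 0, exp(-2*t)]

Strategy: write M = P · J · P⁻¹ where J is a Jordan canonical form, so e^{tM} = P · e^{tJ} · P⁻¹, and e^{tJ} can be computed block-by-block.

M has Jordan form
J =
  [-2,  1,  0]
  [ 0, -2,  0]
  [ 0,  0, -2]
(up to reordering of blocks).

Per-block formulas:
  For a 1×1 block at λ = -2: exp(t · [-2]) = [e^(-2t)].
  For a 2×2 Jordan block J_2(-2): exp(t · J_2(-2)) = e^(-2t)·(I + t·N), where N is the 2×2 nilpotent shift.

After assembling e^{tJ} and conjugating by P, we get:

e^{tM} =
  [exp(-2*t), -t*exp(-2*t), 2*t*exp(-2*t)]
  [0, exp(-2*t), 0]
  [0, 0, exp(-2*t)]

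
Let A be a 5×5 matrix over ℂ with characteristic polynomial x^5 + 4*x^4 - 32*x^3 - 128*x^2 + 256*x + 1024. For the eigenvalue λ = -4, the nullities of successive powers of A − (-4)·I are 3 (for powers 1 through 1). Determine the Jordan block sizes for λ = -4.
Block sizes for λ = -4: [1, 1, 1]

From the dimensions of kernels of powers, the number of Jordan blocks of size at least j is d_j − d_{j−1} where d_j = dim ker(N^j) (with d_0 = 0). Computing the differences gives [3].
The number of blocks of size exactly k is (#blocks of size ≥ k) − (#blocks of size ≥ k + 1), so the partition is: 3 block(s) of size 1.
In nonincreasing order the block sizes are [1, 1, 1].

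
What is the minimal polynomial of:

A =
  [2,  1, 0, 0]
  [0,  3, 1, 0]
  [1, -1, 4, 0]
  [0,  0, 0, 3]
x^3 - 9*x^2 + 27*x - 27

The characteristic polynomial is χ_A(x) = (x - 3)^4, so the eigenvalues are known. The minimal polynomial is
  m_A(x) = Π_λ (x − λ)^{k_λ}
where k_λ is the size of the *largest* Jordan block for λ (equivalently, the smallest k with (A − λI)^k v = 0 for every generalised eigenvector v of λ).

  λ = 3: largest Jordan block has size 3, contributing (x − 3)^3

So m_A(x) = (x - 3)^3 = x^3 - 9*x^2 + 27*x - 27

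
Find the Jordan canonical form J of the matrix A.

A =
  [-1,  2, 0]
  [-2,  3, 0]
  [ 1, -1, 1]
J_2(1) ⊕ J_1(1)

The characteristic polynomial is
  det(x·I − A) = x^3 - 3*x^2 + 3*x - 1 = (x - 1)^3

Eigenvalues and multiplicities (the geometric multiplicity of λ is n − rank(A − λI), which equals the number of Jordan blocks for λ):
  λ = 1: algebraic multiplicity = 3, geometric multiplicity = 2

Determining the block sizes for each eigenvalue:
  λ = 1: 2 blocks summing to 3 forces exactly one block of size 2 and the rest size 1 → block sizes [2, 1]

Assembling the blocks gives a Jordan form
J =
  [1, 1, 0]
  [0, 1, 0]
  [0, 0, 1]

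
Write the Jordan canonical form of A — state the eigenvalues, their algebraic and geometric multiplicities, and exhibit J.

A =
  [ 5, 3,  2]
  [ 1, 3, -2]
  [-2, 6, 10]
J_2(6) ⊕ J_1(6)

The characteristic polynomial is
  det(x·I − A) = x^3 - 18*x^2 + 108*x - 216 = (x - 6)^3

Eigenvalues and multiplicities (the geometric multiplicity of λ is n − rank(A − λI), which equals the number of Jordan blocks for λ):
  λ = 6: algebraic multiplicity = 3, geometric multiplicity = 2

Determining the block sizes for each eigenvalue:
  λ = 6: 2 blocks summing to 3 forces exactly one block of size 2 and the rest size 1 → block sizes [2, 1]

Assembling the blocks gives a Jordan form
J =
  [6, 1, 0]
  [0, 6, 0]
  [0, 0, 6]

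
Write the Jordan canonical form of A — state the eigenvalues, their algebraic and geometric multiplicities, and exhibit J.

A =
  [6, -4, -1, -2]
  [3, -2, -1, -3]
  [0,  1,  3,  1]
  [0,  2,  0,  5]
J_3(3) ⊕ J_1(3)

The characteristic polynomial is
  det(x·I − A) = x^4 - 12*x^3 + 54*x^2 - 108*x + 81 = (x - 3)^4

Eigenvalues and multiplicities (the geometric multiplicity of λ is n − rank(A − λI), which equals the number of Jordan blocks for λ):
  λ = 3: algebraic multiplicity = 4, geometric multiplicity = 2

Determining the block sizes for each eigenvalue:
  λ = 3: with am = 4 and gm = 2, the partition is not yet determined (e.g. several partitions of 4 into 2 parts exist). Let N = A − (3)·I. Computing rank(N^1) = 2, rank(N^2) = 1, rank(N^3) = 0; the number of blocks of size ≥ j is rank(N^{j−1}) − rank(N^j), giving [2, 1, 1]. So we have 1 block(s) of size 3, 1 block(s) of size 1 → block sizes [3, 1]

Assembling the blocks gives a Jordan form
J =
  [3, 1, 0, 0]
  [0, 3, 1, 0]
  [0, 0, 3, 0]
  [0, 0, 0, 3]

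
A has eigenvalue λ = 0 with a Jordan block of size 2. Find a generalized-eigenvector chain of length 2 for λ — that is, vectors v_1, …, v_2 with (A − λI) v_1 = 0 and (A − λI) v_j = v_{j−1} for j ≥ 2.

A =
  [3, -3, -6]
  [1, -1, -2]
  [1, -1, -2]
A Jordan chain for λ = 0 of length 2:
v_1 = (3, 1, 1)ᵀ
v_2 = (1, 0, 0)ᵀ

Let N = A − (0)·I. We want v_2 with N^2 v_2 = 0 but N^1 v_2 ≠ 0; then v_{j-1} := N · v_j for j = 2, …, 2.

Pick v_2 = (1, 0, 0)ᵀ.
Then v_1 = N · v_2 = (3, 1, 1)ᵀ.

Sanity check: (A − (0)·I) v_1 = (0, 0, 0)ᵀ = 0. ✓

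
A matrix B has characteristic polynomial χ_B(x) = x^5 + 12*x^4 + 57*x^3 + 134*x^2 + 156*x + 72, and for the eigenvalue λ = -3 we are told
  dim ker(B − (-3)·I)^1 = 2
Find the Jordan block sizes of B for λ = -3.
Block sizes for λ = -3: [1, 1]

From the dimensions of kernels of powers, the number of Jordan blocks of size at least j is d_j − d_{j−1} where d_j = dim ker(N^j) (with d_0 = 0). Computing the differences gives [2].
The number of blocks of size exactly k is (#blocks of size ≥ k) − (#blocks of size ≥ k + 1), so the partition is: 2 block(s) of size 1.
In nonincreasing order the block sizes are [1, 1].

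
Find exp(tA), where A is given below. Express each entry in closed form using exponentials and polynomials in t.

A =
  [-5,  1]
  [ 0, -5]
e^{tA} =
  [exp(-5*t), t*exp(-5*t)]
  [0, exp(-5*t)]

Strategy: write A = P · J · P⁻¹ where J is a Jordan canonical form, so e^{tA} = P · e^{tJ} · P⁻¹, and e^{tJ} can be computed block-by-block.

A has Jordan form
J =
  [-5,  1]
  [ 0, -5]
(up to reordering of blocks).

Per-block formulas:
  For a 2×2 Jordan block J_2(-5): exp(t · J_2(-5)) = e^(-5t)·(I + t·N), where N is the 2×2 nilpotent shift.

After assembling e^{tJ} and conjugating by P, we get:

e^{tA} =
  [exp(-5*t), t*exp(-5*t)]
  [0, exp(-5*t)]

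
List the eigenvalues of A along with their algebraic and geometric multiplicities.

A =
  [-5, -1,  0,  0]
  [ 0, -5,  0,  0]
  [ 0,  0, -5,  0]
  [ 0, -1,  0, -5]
λ = -5: alg = 4, geom = 3

Step 1 — factor the characteristic polynomial to read off the algebraic multiplicities:
  χ_A(x) = (x + 5)^4

Step 2 — compute geometric multiplicities via the rank-nullity identity g(λ) = n − rank(A − λI):
  rank(A − (-5)·I) = 1, so dim ker(A − (-5)·I) = n − 1 = 3

Summary:
  λ = -5: algebraic multiplicity = 4, geometric multiplicity = 3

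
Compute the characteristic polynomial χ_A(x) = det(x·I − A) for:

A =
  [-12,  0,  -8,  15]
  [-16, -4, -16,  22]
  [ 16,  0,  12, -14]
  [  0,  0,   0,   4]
x^4 - 32*x^2 + 256

Expanding det(x·I − A) (e.g. by cofactor expansion or by noting that A is similar to its Jordan form J, which has the same characteristic polynomial as A) gives
  χ_A(x) = x^4 - 32*x^2 + 256
which factors as (x - 4)^2*(x + 4)^2. The eigenvalues (with algebraic multiplicities) are λ = -4 with multiplicity 2, λ = 4 with multiplicity 2.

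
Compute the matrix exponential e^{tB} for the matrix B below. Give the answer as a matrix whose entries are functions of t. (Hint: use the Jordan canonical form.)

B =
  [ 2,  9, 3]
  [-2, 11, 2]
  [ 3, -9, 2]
e^{tB} =
  [-3*t*exp(5*t) + exp(5*t), 9*t*exp(5*t), 3*t*exp(5*t)]
  [-2*t*exp(5*t), 6*t*exp(5*t) + exp(5*t), 2*t*exp(5*t)]
  [3*t*exp(5*t), -9*t*exp(5*t), -3*t*exp(5*t) + exp(5*t)]

Strategy: write B = P · J · P⁻¹ where J is a Jordan canonical form, so e^{tB} = P · e^{tJ} · P⁻¹, and e^{tJ} can be computed block-by-block.

B has Jordan form
J =
  [5, 1, 0]
  [0, 5, 0]
  [0, 0, 5]
(up to reordering of blocks).

Per-block formulas:
  For a 2×2 Jordan block J_2(5): exp(t · J_2(5)) = e^(5t)·(I + t·N), where N is the 2×2 nilpotent shift.
  For a 1×1 block at λ = 5: exp(t · [5]) = [e^(5t)].

After assembling e^{tJ} and conjugating by P, we get:

e^{tB} =
  [-3*t*exp(5*t) + exp(5*t), 9*t*exp(5*t), 3*t*exp(5*t)]
  [-2*t*exp(5*t), 6*t*exp(5*t) + exp(5*t), 2*t*exp(5*t)]
  [3*t*exp(5*t), -9*t*exp(5*t), -3*t*exp(5*t) + exp(5*t)]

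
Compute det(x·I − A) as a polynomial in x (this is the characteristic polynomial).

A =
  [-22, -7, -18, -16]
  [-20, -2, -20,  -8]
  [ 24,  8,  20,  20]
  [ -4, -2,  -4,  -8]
x^4 + 12*x^3 + 48*x^2 + 64*x

Expanding det(x·I − A) (e.g. by cofactor expansion or by noting that A is similar to its Jordan form J, which has the same characteristic polynomial as A) gives
  χ_A(x) = x^4 + 12*x^3 + 48*x^2 + 64*x
which factors as x*(x + 4)^3. The eigenvalues (with algebraic multiplicities) are λ = -4 with multiplicity 3, λ = 0 with multiplicity 1.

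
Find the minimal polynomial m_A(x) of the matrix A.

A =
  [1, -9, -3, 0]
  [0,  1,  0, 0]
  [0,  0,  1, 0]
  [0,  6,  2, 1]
x^2 - 2*x + 1

The characteristic polynomial is χ_A(x) = (x - 1)^4, so the eigenvalues are known. The minimal polynomial is
  m_A(x) = Π_λ (x − λ)^{k_λ}
where k_λ is the size of the *largest* Jordan block for λ (equivalently, the smallest k with (A − λI)^k v = 0 for every generalised eigenvector v of λ).

  λ = 1: largest Jordan block has size 2, contributing (x − 1)^2

So m_A(x) = (x - 1)^2 = x^2 - 2*x + 1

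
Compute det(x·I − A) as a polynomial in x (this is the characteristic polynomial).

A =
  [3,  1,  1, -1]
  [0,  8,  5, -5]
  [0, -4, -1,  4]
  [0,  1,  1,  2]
x^4 - 12*x^3 + 54*x^2 - 108*x + 81

Expanding det(x·I − A) (e.g. by cofactor expansion or by noting that A is similar to its Jordan form J, which has the same characteristic polynomial as A) gives
  χ_A(x) = x^4 - 12*x^3 + 54*x^2 - 108*x + 81
which factors as (x - 3)^4. The eigenvalues (with algebraic multiplicities) are λ = 3 with multiplicity 4.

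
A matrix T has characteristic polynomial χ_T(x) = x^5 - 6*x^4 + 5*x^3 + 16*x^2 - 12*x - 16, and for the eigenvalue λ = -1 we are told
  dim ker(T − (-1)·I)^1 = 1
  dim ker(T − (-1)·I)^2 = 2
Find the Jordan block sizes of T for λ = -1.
Block sizes for λ = -1: [2]

From the dimensions of kernels of powers, the number of Jordan blocks of size at least j is d_j − d_{j−1} where d_j = dim ker(N^j) (with d_0 = 0). Computing the differences gives [1, 1].
The number of blocks of size exactly k is (#blocks of size ≥ k) − (#blocks of size ≥ k + 1), so the partition is: 1 block(s) of size 2.
In nonincreasing order the block sizes are [2].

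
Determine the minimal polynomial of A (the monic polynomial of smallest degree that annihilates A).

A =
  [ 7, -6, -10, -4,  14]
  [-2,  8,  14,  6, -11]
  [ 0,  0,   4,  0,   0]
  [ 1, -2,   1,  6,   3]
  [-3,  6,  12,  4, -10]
x^3 - 7*x^2 + 8*x + 16

The characteristic polynomial is χ_A(x) = (x - 4)^4*(x + 1), so the eigenvalues are known. The minimal polynomial is
  m_A(x) = Π_λ (x − λ)^{k_λ}
where k_λ is the size of the *largest* Jordan block for λ (equivalently, the smallest k with (A − λI)^k v = 0 for every generalised eigenvector v of λ).

  λ = -1: largest Jordan block has size 1, contributing (x + 1)
  λ = 4: largest Jordan block has size 2, contributing (x − 4)^2

So m_A(x) = (x - 4)^2*(x + 1) = x^3 - 7*x^2 + 8*x + 16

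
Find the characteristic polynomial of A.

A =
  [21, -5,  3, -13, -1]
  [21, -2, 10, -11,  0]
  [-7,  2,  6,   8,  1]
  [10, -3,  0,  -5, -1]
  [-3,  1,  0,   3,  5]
x^5 - 25*x^4 + 250*x^3 - 1250*x^2 + 3125*x - 3125

Expanding det(x·I − A) (e.g. by cofactor expansion or by noting that A is similar to its Jordan form J, which has the same characteristic polynomial as A) gives
  χ_A(x) = x^5 - 25*x^4 + 250*x^3 - 1250*x^2 + 3125*x - 3125
which factors as (x - 5)^5. The eigenvalues (with algebraic multiplicities) are λ = 5 with multiplicity 5.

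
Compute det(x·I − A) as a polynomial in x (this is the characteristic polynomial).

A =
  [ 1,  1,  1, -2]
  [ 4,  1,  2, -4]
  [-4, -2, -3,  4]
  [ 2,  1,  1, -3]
x^4 + 4*x^3 + 6*x^2 + 4*x + 1

Expanding det(x·I − A) (e.g. by cofactor expansion or by noting that A is similar to its Jordan form J, which has the same characteristic polynomial as A) gives
  χ_A(x) = x^4 + 4*x^3 + 6*x^2 + 4*x + 1
which factors as (x + 1)^4. The eigenvalues (with algebraic multiplicities) are λ = -1 with multiplicity 4.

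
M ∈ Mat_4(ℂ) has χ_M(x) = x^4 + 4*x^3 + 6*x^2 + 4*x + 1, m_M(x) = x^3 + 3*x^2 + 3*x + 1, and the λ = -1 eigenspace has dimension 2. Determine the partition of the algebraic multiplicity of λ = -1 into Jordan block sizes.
Block sizes for λ = -1: [3, 1]

Step 1 — from the characteristic polynomial, algebraic multiplicity of λ = -1 is 4. From dim ker(M − (-1)·I) = 2, there are exactly 2 Jordan blocks for λ = -1.
Step 2 — from the minimal polynomial, the factor (x + 1)^3 tells us the largest block for λ = -1 has size 3.
Step 3 — with total size 4, 2 blocks, and largest block 3, the block sizes (in nonincreasing order) are [3, 1].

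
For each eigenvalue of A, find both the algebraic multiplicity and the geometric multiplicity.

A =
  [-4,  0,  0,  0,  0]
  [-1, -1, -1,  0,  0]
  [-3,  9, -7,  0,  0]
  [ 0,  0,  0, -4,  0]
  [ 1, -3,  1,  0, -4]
λ = -4: alg = 5, geom = 4

Step 1 — factor the characteristic polynomial to read off the algebraic multiplicities:
  χ_A(x) = (x + 4)^5

Step 2 — compute geometric multiplicities via the rank-nullity identity g(λ) = n − rank(A − λI):
  rank(A − (-4)·I) = 1, so dim ker(A − (-4)·I) = n − 1 = 4

Summary:
  λ = -4: algebraic multiplicity = 5, geometric multiplicity = 4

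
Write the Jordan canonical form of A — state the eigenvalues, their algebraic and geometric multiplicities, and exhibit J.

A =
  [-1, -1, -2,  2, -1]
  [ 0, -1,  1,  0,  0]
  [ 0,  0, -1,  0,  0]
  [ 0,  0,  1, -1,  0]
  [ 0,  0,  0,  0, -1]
J_3(-1) ⊕ J_1(-1) ⊕ J_1(-1)

The characteristic polynomial is
  det(x·I − A) = x^5 + 5*x^4 + 10*x^3 + 10*x^2 + 5*x + 1 = (x + 1)^5

Eigenvalues and multiplicities (the geometric multiplicity of λ is n − rank(A − λI), which equals the number of Jordan blocks for λ):
  λ = -1: algebraic multiplicity = 5, geometric multiplicity = 3

Determining the block sizes for each eigenvalue:
  λ = -1: with am = 5 and gm = 3, the partition is not yet determined (e.g. several partitions of 5 into 3 parts exist). Let N = A − (-1)·I. Computing rank(N^1) = 2, rank(N^2) = 1, rank(N^3) = 0; the number of blocks of size ≥ j is rank(N^{j−1}) − rank(N^j), giving [3, 1, 1]. So we have 1 block(s) of size 3, 2 block(s) of size 1 → block sizes [3, 1, 1]

Assembling the blocks gives a Jordan form
J =
  [-1,  1,  0,  0,  0]
  [ 0, -1,  1,  0,  0]
  [ 0,  0, -1,  0,  0]
  [ 0,  0,  0, -1,  0]
  [ 0,  0,  0,  0, -1]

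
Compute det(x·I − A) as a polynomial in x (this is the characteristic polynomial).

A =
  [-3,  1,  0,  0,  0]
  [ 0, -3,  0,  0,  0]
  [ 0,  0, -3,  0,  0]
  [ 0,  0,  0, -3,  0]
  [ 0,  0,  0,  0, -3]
x^5 + 15*x^4 + 90*x^3 + 270*x^2 + 405*x + 243

Expanding det(x·I − A) (e.g. by cofactor expansion or by noting that A is similar to its Jordan form J, which has the same characteristic polynomial as A) gives
  χ_A(x) = x^5 + 15*x^4 + 90*x^3 + 270*x^2 + 405*x + 243
which factors as (x + 3)^5. The eigenvalues (with algebraic multiplicities) are λ = -3 with multiplicity 5.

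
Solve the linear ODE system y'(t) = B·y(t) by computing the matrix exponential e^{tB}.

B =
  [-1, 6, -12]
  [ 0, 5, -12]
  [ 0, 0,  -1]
e^{tB} =
  [exp(-t), exp(5*t) - exp(-t), -2*exp(5*t) + 2*exp(-t)]
  [0, exp(5*t), -2*exp(5*t) + 2*exp(-t)]
  [0, 0, exp(-t)]

Strategy: write B = P · J · P⁻¹ where J is a Jordan canonical form, so e^{tB} = P · e^{tJ} · P⁻¹, and e^{tJ} can be computed block-by-block.

B has Jordan form
J =
  [-1,  0, 0]
  [ 0, -1, 0]
  [ 0,  0, 5]
(up to reordering of blocks).

Per-block formulas:
  For a 1×1 block at λ = -1: exp(t · [-1]) = [e^(-1t)].
  For a 1×1 block at λ = 5: exp(t · [5]) = [e^(5t)].

After assembling e^{tJ} and conjugating by P, we get:

e^{tB} =
  [exp(-t), exp(5*t) - exp(-t), -2*exp(5*t) + 2*exp(-t)]
  [0, exp(5*t), -2*exp(5*t) + 2*exp(-t)]
  [0, 0, exp(-t)]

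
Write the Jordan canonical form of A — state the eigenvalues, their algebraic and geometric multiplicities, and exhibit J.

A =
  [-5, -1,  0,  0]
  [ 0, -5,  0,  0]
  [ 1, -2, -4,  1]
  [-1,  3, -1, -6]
J_2(-5) ⊕ J_2(-5)

The characteristic polynomial is
  det(x·I − A) = x^4 + 20*x^3 + 150*x^2 + 500*x + 625 = (x + 5)^4

Eigenvalues and multiplicities (the geometric multiplicity of λ is n − rank(A − λI), which equals the number of Jordan blocks for λ):
  λ = -5: algebraic multiplicity = 4, geometric multiplicity = 2

Determining the block sizes for each eigenvalue:
  λ = -5: with am = 4 and gm = 2, the partition is not yet determined (e.g. several partitions of 4 into 2 parts exist). Let N = A − (-5)·I. Computing rank(N^1) = 2, rank(N^2) = 0; the number of blocks of size ≥ j is rank(N^{j−1}) − rank(N^j), giving [2, 2]. So we have 2 block(s) of size 2 → block sizes [2, 2]

Assembling the blocks gives a Jordan form
J =
  [-5,  1,  0,  0]
  [ 0, -5,  0,  0]
  [ 0,  0, -5,  1]
  [ 0,  0,  0, -5]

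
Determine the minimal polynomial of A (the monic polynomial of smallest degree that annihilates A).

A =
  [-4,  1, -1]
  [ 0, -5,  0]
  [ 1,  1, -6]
x^2 + 10*x + 25

The characteristic polynomial is χ_A(x) = (x + 5)^3, so the eigenvalues are known. The minimal polynomial is
  m_A(x) = Π_λ (x − λ)^{k_λ}
where k_λ is the size of the *largest* Jordan block for λ (equivalently, the smallest k with (A − λI)^k v = 0 for every generalised eigenvector v of λ).

  λ = -5: largest Jordan block has size 2, contributing (x + 5)^2

So m_A(x) = (x + 5)^2 = x^2 + 10*x + 25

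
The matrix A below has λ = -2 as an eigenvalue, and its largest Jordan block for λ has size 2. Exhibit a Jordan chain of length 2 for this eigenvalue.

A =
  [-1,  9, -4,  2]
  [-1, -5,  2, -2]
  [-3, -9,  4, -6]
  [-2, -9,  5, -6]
A Jordan chain for λ = -2 of length 2:
v_1 = (1, -1, -3, -2)ᵀ
v_2 = (1, 0, 0, 0)ᵀ

Let N = A − (-2)·I. We want v_2 with N^2 v_2 = 0 but N^1 v_2 ≠ 0; then v_{j-1} := N · v_j for j = 2, …, 2.

Pick v_2 = (1, 0, 0, 0)ᵀ.
Then v_1 = N · v_2 = (1, -1, -3, -2)ᵀ.

Sanity check: (A − (-2)·I) v_1 = (0, 0, 0, 0)ᵀ = 0. ✓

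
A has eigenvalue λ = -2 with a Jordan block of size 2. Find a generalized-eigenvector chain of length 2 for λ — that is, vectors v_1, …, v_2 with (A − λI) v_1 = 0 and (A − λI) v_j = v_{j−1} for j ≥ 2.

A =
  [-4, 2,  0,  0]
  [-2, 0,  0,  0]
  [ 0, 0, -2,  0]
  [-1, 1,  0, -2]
A Jordan chain for λ = -2 of length 2:
v_1 = (-2, -2, 0, -1)ᵀ
v_2 = (1, 0, 0, 0)ᵀ

Let N = A − (-2)·I. We want v_2 with N^2 v_2 = 0 but N^1 v_2 ≠ 0; then v_{j-1} := N · v_j for j = 2, …, 2.

Pick v_2 = (1, 0, 0, 0)ᵀ.
Then v_1 = N · v_2 = (-2, -2, 0, -1)ᵀ.

Sanity check: (A − (-2)·I) v_1 = (0, 0, 0, 0)ᵀ = 0. ✓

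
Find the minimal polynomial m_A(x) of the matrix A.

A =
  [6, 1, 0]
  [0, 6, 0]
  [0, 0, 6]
x^2 - 12*x + 36

The characteristic polynomial is χ_A(x) = (x - 6)^3, so the eigenvalues are known. The minimal polynomial is
  m_A(x) = Π_λ (x − λ)^{k_λ}
where k_λ is the size of the *largest* Jordan block for λ (equivalently, the smallest k with (A − λI)^k v = 0 for every generalised eigenvector v of λ).

  λ = 6: largest Jordan block has size 2, contributing (x − 6)^2

So m_A(x) = (x - 6)^2 = x^2 - 12*x + 36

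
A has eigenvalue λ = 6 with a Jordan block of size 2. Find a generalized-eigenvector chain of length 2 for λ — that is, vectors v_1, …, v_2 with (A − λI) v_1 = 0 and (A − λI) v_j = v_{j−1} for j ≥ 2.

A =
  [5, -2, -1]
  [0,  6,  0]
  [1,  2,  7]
A Jordan chain for λ = 6 of length 2:
v_1 = (-1, 0, 1)ᵀ
v_2 = (1, 0, 0)ᵀ

Let N = A − (6)·I. We want v_2 with N^2 v_2 = 0 but N^1 v_2 ≠ 0; then v_{j-1} := N · v_j for j = 2, …, 2.

Pick v_2 = (1, 0, 0)ᵀ.
Then v_1 = N · v_2 = (-1, 0, 1)ᵀ.

Sanity check: (A − (6)·I) v_1 = (0, 0, 0)ᵀ = 0. ✓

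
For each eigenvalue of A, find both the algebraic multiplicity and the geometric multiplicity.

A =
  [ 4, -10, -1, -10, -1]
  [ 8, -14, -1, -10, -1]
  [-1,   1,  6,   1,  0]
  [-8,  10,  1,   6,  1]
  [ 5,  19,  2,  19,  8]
λ = -4: alg = 2, geom = 2; λ = 6: alg = 3, geom = 1

Step 1 — factor the characteristic polynomial to read off the algebraic multiplicities:
  χ_A(x) = (x - 6)^3*(x + 4)^2

Step 2 — compute geometric multiplicities via the rank-nullity identity g(λ) = n − rank(A − λI):
  rank(A − (-4)·I) = 3, so dim ker(A − (-4)·I) = n − 3 = 2
  rank(A − (6)·I) = 4, so dim ker(A − (6)·I) = n − 4 = 1

Summary:
  λ = -4: algebraic multiplicity = 2, geometric multiplicity = 2
  λ = 6: algebraic multiplicity = 3, geometric multiplicity = 1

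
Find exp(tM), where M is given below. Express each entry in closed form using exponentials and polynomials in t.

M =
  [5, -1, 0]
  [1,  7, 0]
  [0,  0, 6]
e^{tM} =
  [-t*exp(6*t) + exp(6*t), -t*exp(6*t), 0]
  [t*exp(6*t), t*exp(6*t) + exp(6*t), 0]
  [0, 0, exp(6*t)]

Strategy: write M = P · J · P⁻¹ where J is a Jordan canonical form, so e^{tM} = P · e^{tJ} · P⁻¹, and e^{tJ} can be computed block-by-block.

M has Jordan form
J =
  [6, 1, 0]
  [0, 6, 0]
  [0, 0, 6]
(up to reordering of blocks).

Per-block formulas:
  For a 1×1 block at λ = 6: exp(t · [6]) = [e^(6t)].
  For a 2×2 Jordan block J_2(6): exp(t · J_2(6)) = e^(6t)·(I + t·N), where N is the 2×2 nilpotent shift.

After assembling e^{tJ} and conjugating by P, we get:

e^{tM} =
  [-t*exp(6*t) + exp(6*t), -t*exp(6*t), 0]
  [t*exp(6*t), t*exp(6*t) + exp(6*t), 0]
  [0, 0, exp(6*t)]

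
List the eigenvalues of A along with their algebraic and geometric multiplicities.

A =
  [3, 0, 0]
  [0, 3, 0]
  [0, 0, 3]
λ = 3: alg = 3, geom = 3

Step 1 — factor the characteristic polynomial to read off the algebraic multiplicities:
  χ_A(x) = (x - 3)^3

Step 2 — compute geometric multiplicities via the rank-nullity identity g(λ) = n − rank(A − λI):
  rank(A − (3)·I) = 0, so dim ker(A − (3)·I) = n − 0 = 3

Summary:
  λ = 3: algebraic multiplicity = 3, geometric multiplicity = 3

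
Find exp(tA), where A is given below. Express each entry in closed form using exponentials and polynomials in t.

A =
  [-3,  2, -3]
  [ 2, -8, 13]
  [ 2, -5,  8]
e^{tA} =
  [t^2*exp(-t) - 2*t*exp(-t) + exp(-t), -3*t^2*exp(-t)/2 + 2*t*exp(-t), 5*t^2*exp(-t)/2 - 3*t*exp(-t)]
  [4*t^2*exp(-t) + 2*t*exp(-t), -6*t^2*exp(-t) - 7*t*exp(-t) + exp(-t), 10*t^2*exp(-t) + 13*t*exp(-t)]
  [2*t^2*exp(-t) + 2*t*exp(-t), -3*t^2*exp(-t) - 5*t*exp(-t), 5*t^2*exp(-t) + 9*t*exp(-t) + exp(-t)]

Strategy: write A = P · J · P⁻¹ where J is a Jordan canonical form, so e^{tA} = P · e^{tJ} · P⁻¹, and e^{tJ} can be computed block-by-block.

A has Jordan form
J =
  [-1,  1,  0]
  [ 0, -1,  1]
  [ 0,  0, -1]
(up to reordering of blocks).

Per-block formulas:
  For a 3×3 Jordan block J_3(-1): exp(t · J_3(-1)) = e^(-1t)·(I + t·N + (t^2/2)·N^2), where N is the 3×3 nilpotent shift.

After assembling e^{tJ} and conjugating by P, we get:

e^{tA} =
  [t^2*exp(-t) - 2*t*exp(-t) + exp(-t), -3*t^2*exp(-t)/2 + 2*t*exp(-t), 5*t^2*exp(-t)/2 - 3*t*exp(-t)]
  [4*t^2*exp(-t) + 2*t*exp(-t), -6*t^2*exp(-t) - 7*t*exp(-t) + exp(-t), 10*t^2*exp(-t) + 13*t*exp(-t)]
  [2*t^2*exp(-t) + 2*t*exp(-t), -3*t^2*exp(-t) - 5*t*exp(-t), 5*t^2*exp(-t) + 9*t*exp(-t) + exp(-t)]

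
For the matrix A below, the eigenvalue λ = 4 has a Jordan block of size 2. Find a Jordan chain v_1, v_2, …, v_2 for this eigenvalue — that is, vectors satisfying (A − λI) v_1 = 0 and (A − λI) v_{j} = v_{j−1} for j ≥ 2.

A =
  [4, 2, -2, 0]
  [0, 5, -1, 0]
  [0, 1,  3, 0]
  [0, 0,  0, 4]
A Jordan chain for λ = 4 of length 2:
v_1 = (2, 1, 1, 0)ᵀ
v_2 = (0, 1, 0, 0)ᵀ

Let N = A − (4)·I. We want v_2 with N^2 v_2 = 0 but N^1 v_2 ≠ 0; then v_{j-1} := N · v_j for j = 2, …, 2.

Pick v_2 = (0, 1, 0, 0)ᵀ.
Then v_1 = N · v_2 = (2, 1, 1, 0)ᵀ.

Sanity check: (A − (4)·I) v_1 = (0, 0, 0, 0)ᵀ = 0. ✓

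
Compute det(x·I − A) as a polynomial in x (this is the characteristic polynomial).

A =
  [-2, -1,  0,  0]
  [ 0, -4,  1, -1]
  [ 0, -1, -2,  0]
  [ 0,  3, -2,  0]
x^4 + 8*x^3 + 24*x^2 + 32*x + 16

Expanding det(x·I − A) (e.g. by cofactor expansion or by noting that A is similar to its Jordan form J, which has the same characteristic polynomial as A) gives
  χ_A(x) = x^4 + 8*x^3 + 24*x^2 + 32*x + 16
which factors as (x + 2)^4. The eigenvalues (with algebraic multiplicities) are λ = -2 with multiplicity 4.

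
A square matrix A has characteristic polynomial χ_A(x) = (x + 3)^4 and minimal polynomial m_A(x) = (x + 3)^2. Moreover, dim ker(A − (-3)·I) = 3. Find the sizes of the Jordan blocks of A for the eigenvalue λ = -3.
Block sizes for λ = -3: [2, 1, 1]

Step 1 — from the characteristic polynomial, algebraic multiplicity of λ = -3 is 4. From dim ker(A − (-3)·I) = 3, there are exactly 3 Jordan blocks for λ = -3.
Step 2 — from the minimal polynomial, the factor (x + 3)^2 tells us the largest block for λ = -3 has size 2.
Step 3 — with total size 4, 3 blocks, and largest block 2, the block sizes (in nonincreasing order) are [2, 1, 1].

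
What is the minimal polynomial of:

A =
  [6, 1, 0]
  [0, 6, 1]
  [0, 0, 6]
x^3 - 18*x^2 + 108*x - 216

The characteristic polynomial is χ_A(x) = (x - 6)^3, so the eigenvalues are known. The minimal polynomial is
  m_A(x) = Π_λ (x − λ)^{k_λ}
where k_λ is the size of the *largest* Jordan block for λ (equivalently, the smallest k with (A − λI)^k v = 0 for every generalised eigenvector v of λ).

  λ = 6: largest Jordan block has size 3, contributing (x − 6)^3

So m_A(x) = (x - 6)^3 = x^3 - 18*x^2 + 108*x - 216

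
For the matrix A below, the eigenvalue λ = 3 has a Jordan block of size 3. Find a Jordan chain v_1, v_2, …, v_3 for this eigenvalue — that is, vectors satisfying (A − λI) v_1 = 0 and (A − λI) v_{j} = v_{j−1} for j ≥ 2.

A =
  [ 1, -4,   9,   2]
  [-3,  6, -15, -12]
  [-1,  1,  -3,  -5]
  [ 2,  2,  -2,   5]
A Jordan chain for λ = 3 of length 3:
v_1 = (2, 6, 4, -4)ᵀ
v_2 = (2, -6, -2, 0)ᵀ
v_3 = (1, -1, 0, 0)ᵀ

Let N = A − (3)·I. We want v_3 with N^3 v_3 = 0 but N^2 v_3 ≠ 0; then v_{j-1} := N · v_j for j = 3, …, 2.

Pick v_3 = (1, -1, 0, 0)ᵀ.
Then v_2 = N · v_3 = (2, -6, -2, 0)ᵀ.
Then v_1 = N · v_2 = (2, 6, 4, -4)ᵀ.

Sanity check: (A − (3)·I) v_1 = (0, 0, 0, 0)ᵀ = 0. ✓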